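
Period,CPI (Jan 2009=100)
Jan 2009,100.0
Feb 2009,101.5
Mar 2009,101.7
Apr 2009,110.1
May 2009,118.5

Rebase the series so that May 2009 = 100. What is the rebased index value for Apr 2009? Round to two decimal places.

Rebased(Apr 2009) = 110.1 / 118.5 × 100 = 92.9114

92.91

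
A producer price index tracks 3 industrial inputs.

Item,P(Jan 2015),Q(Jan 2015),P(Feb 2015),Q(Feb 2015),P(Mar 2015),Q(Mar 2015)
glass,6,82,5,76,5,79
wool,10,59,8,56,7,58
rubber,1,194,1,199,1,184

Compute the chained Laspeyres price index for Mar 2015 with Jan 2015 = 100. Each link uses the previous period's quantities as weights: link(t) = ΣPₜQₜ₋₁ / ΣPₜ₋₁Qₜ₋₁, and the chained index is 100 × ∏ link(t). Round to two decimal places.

Link Jan 2015→Feb 2015:
ΣP(Feb 2015)Q(Jan 2015) = 5×82 + 8×59 + 1×194 = 410 + 472 + 194 = 1076
ΣP(Jan 2015)Q(Jan 2015) = 6×82 + 10×59 + 1×194 = 492 + 590 + 194 = 1276
link = 1076/1276 = 0.843260
Link Feb 2015→Mar 2015:
ΣP(Mar 2015)Q(Feb 2015) = 5×76 + 7×56 + 1×199 = 380 + 392 + 199 = 971
ΣP(Feb 2015)Q(Feb 2015) = 5×76 + 8×56 + 1×199 = 380 + 448 + 199 = 1027
link = 971/1027 = 0.945472
Chained index = 100 × 0.843260 × 0.945472 = 79.7279

79.73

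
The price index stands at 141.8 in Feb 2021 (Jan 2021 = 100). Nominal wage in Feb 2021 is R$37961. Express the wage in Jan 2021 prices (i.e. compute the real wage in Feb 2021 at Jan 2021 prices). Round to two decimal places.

Real = Nominal ÷ (Index/100) = 37961 ÷ (141.8/100)
     = 37961 ÷ 1.418 = 26770.8039

26770.80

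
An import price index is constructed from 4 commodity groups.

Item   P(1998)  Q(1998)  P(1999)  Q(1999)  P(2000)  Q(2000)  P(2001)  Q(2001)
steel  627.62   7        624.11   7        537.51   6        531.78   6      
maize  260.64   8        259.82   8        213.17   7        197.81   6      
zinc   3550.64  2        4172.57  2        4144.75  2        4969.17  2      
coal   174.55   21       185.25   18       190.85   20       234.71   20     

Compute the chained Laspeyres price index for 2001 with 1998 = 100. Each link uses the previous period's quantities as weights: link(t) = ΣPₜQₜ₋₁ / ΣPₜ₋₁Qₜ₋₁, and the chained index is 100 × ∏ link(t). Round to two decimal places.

Link 1998→1999:
ΣP(1999)Q(1998) = 624.11×7 + 259.82×8 + 4172.57×2 + 185.25×21 = 4368.77 + 2078.56 + 8345.14 + 3890.25 = 18682.72
ΣP(1998)Q(1998) = 627.62×7 + 260.64×8 + 3550.64×2 + 174.55×21 = 4393.34 + 2085.12 + 7101.28 + 3665.55 = 17245.29
link = 18682.72/17245.29 = 1.083352
Link 1999→2000:
ΣP(2000)Q(1999) = 537.51×7 + 213.17×8 + 4144.75×2 + 190.85×18 = 3762.57 + 1705.36 + 8289.5 + 3435.3 = 17192.73
ΣP(1999)Q(1999) = 624.11×7 + 259.82×8 + 4172.57×2 + 185.25×18 = 4368.77 + 2078.56 + 8345.14 + 3334.5 = 18126.97
link = 17192.73/18126.97 = 0.948461
Link 2000→2001:
ΣP(2001)Q(2000) = 531.78×6 + 197.81×7 + 4969.17×2 + 234.71×20 = 3190.68 + 1384.67 + 9938.34 + 4694.2 = 19207.89
ΣP(2000)Q(2000) = 537.51×6 + 213.17×7 + 4144.75×2 + 190.85×20 = 3225.06 + 1492.19 + 8289.5 + 3817 = 16823.75
link = 19207.89/16823.75 = 1.141713
Chained index = 100 × 1.083352 × 0.948461 × 1.141713 = 117.3130

117.31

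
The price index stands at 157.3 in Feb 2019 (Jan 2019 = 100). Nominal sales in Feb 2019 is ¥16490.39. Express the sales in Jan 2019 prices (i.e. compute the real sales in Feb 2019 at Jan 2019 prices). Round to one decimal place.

Real = Nominal ÷ (Index/100) = 16490.39 ÷ (157.3/100)
     = 16490.39 ÷ 1.573 = 10483.4011

10483.4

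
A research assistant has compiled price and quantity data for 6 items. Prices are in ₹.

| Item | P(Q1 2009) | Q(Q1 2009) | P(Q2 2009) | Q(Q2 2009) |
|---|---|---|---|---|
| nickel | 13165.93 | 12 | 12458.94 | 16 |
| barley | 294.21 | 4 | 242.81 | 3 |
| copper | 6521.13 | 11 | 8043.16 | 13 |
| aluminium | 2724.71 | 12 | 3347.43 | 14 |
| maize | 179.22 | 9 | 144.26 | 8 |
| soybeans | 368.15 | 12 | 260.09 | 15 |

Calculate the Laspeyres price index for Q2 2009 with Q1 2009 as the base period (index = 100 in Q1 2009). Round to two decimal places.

105.16

Laspeyres price index uses base-period quantities as weights.
ΣP(Q2 2009)·Q(Q1 2009) = 12458.94×12 + 242.81×4 + 8043.16×11 + 3347.43×12 + 144.26×9 + 260.09×12 = 149507.28 + 971.24 + 88474.76 + 40169.16 + 1298.34 + 3121.08 = 283541.86
ΣP(Q1 2009)·Q(Q1 2009) = 13165.93×12 + 294.21×4 + 6521.13×11 + 2724.71×12 + 179.22×9 + 368.15×12 = 157991.16 + 1176.84 + 71732.43 + 32696.52 + 1612.98 + 4417.8 = 269627.73
Index = 283541.86 / 269627.73 × 100 = 105.1605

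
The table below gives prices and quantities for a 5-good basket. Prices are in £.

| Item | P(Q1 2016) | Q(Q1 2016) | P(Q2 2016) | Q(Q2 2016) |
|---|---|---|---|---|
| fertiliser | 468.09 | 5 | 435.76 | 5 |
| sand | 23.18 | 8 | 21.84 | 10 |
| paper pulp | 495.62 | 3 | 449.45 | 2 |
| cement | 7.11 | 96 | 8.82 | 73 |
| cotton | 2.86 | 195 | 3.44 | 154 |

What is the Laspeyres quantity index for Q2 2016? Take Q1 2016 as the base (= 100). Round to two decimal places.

86.10

Laspeyres quantity index uses base-period prices as weights.
ΣP(Q1 2016)·Q(Q2 2016) = 468.09×5 + 23.18×10 + 495.62×2 + 7.11×73 + 2.86×154 = 2340.45 + 231.8 + 991.24 + 519.03 + 440.44 = 4522.96
ΣP(Q1 2016)·Q(Q1 2016) = 468.09×5 + 23.18×8 + 495.62×3 + 7.11×96 + 2.86×195 = 2340.45 + 185.44 + 1486.86 + 682.56 + 557.7 = 5253.01
Index = 4522.96 / 5253.01 × 100 = 86.1023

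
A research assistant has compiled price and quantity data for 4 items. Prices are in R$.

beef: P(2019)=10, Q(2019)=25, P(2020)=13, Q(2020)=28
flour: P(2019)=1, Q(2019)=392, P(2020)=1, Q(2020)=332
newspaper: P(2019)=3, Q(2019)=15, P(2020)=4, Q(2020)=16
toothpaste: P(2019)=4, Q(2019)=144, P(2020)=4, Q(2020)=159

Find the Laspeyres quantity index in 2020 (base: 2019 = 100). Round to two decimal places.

Laspeyres quantity index uses base-period prices as weights.
ΣP(2019)·Q(2020) = 10×28 + 1×332 + 3×16 + 4×159 = 280 + 332 + 48 + 636 = 1296
ΣP(2019)·Q(2019) = 10×25 + 1×392 + 3×15 + 4×144 = 250 + 392 + 45 + 576 = 1263
Index = 1296 / 1263 × 100 = 102.6128

102.61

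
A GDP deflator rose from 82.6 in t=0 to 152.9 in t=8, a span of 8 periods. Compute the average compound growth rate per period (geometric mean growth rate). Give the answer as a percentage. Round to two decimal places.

8.00%

Growth factor = (152.9/82.6)^(1/8) = (1.851090)^(1/8) = 1.080012
Growth rate = 1.080012 − 1 = 0.080012 = 8.0012%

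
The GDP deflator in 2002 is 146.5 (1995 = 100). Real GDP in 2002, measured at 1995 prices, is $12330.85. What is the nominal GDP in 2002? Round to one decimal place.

18064.7

Nominal = Real × (Index/100) = 12330.85 × (146.5/100)
        = 12330.85 × 1.465 = 18064.6953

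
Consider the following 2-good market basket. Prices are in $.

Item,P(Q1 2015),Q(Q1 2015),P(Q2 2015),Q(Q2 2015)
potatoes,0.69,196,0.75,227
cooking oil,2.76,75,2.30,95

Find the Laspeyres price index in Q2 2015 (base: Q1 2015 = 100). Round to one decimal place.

Laspeyres price index uses base-period quantities as weights.
ΣP(Q2 2015)·Q(Q1 2015) = 0.75×196 + 2.30×75 = 147 + 172.5 = 319.5
ΣP(Q1 2015)·Q(Q1 2015) = 0.69×196 + 2.76×75 = 135.24 + 207 = 342.24
Index = 319.5 / 342.24 × 100 = 93.3555

93.4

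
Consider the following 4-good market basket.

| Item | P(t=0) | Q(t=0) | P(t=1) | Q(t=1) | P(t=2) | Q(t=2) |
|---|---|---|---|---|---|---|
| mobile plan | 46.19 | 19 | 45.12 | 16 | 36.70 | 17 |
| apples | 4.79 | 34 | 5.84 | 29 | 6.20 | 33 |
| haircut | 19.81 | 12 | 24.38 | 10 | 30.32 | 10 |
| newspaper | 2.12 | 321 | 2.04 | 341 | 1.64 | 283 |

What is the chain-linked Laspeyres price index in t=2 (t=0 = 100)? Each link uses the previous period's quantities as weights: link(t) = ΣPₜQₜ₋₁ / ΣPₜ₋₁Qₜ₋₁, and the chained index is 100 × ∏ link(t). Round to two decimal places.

Link t=0→t=1:
ΣP(t=1)Q(t=0) = 45.12×19 + 5.84×34 + 24.38×12 + 2.04×321 = 857.28 + 198.56 + 292.56 + 654.84 = 2003.24
ΣP(t=0)Q(t=0) = 46.19×19 + 4.79×34 + 19.81×12 + 2.12×321 = 877.61 + 162.86 + 237.72 + 680.52 = 1958.71
link = 2003.24/1958.71 = 1.022734
Link t=1→t=2:
ΣP(t=2)Q(t=1) = 36.70×16 + 6.20×29 + 30.32×10 + 1.64×341 = 587.2 + 179.8 + 303.2 + 559.24 = 1629.44
ΣP(t=1)Q(t=1) = 45.12×16 + 5.84×29 + 24.38×10 + 2.04×341 = 721.92 + 169.36 + 243.8 + 695.64 = 1830.72
link = 1629.44/1830.72 = 0.890054
Chained index = 100 × 1.022734 × 0.890054 = 91.0289

91.03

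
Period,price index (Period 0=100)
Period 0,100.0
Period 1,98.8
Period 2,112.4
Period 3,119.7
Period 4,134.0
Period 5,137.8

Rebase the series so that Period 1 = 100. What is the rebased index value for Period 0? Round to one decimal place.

101.2

Rebased(Period 0) = 100.0 / 98.8 × 100 = 101.2146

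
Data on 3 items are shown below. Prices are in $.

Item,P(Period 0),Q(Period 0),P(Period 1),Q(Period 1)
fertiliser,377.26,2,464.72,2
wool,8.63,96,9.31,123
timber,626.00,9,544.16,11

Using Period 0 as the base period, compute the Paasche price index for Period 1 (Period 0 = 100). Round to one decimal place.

Paasche price index uses current-period quantities as weights.
ΣP(Period 1)·Q(Period 1) = 464.72×2 + 9.31×123 + 544.16×11 = 929.44 + 1145.13 + 5985.76 = 8060.33
ΣP(Period 0)·Q(Period 1) = 377.26×2 + 8.63×123 + 626.00×11 = 754.52 + 1061.49 + 6886 = 8702.01
Index = 8060.33 / 8702.01 × 100 = 92.6261

92.6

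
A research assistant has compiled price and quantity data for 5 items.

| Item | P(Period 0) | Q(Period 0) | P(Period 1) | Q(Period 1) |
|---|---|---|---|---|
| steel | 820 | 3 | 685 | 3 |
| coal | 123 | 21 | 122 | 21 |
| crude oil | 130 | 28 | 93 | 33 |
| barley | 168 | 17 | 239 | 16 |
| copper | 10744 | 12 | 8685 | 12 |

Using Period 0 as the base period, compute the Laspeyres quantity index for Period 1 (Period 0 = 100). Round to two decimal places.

Laspeyres quantity index uses base-period prices as weights.
ΣP(Period 0)·Q(Period 1) = 820×3 + 123×21 + 130×33 + 168×16 + 10744×12 = 2460 + 2583 + 4290 + 2688 + 128928 = 140949
ΣP(Period 0)·Q(Period 0) = 820×3 + 123×21 + 130×28 + 168×17 + 10744×12 = 2460 + 2583 + 3640 + 2856 + 128928 = 140467
Index = 140949 / 140467 × 100 = 100.3431

100.34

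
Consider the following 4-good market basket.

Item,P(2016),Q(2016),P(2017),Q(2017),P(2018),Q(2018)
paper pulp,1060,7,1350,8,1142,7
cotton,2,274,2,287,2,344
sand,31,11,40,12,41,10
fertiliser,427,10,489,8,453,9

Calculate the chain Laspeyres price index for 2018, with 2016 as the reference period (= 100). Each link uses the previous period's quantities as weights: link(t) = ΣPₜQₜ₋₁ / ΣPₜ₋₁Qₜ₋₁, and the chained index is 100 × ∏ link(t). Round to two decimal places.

Link 2016→2017:
ΣP(2017)Q(2016) = 1350×7 + 2×274 + 40×11 + 489×10 = 9450 + 548 + 440 + 4890 = 15328
ΣP(2016)Q(2016) = 1060×7 + 2×274 + 31×11 + 427×10 = 7420 + 548 + 341 + 4270 = 12579
link = 15328/12579 = 1.218539
Link 2017→2018:
ΣP(2018)Q(2017) = 1142×8 + 2×287 + 41×12 + 453×8 = 9136 + 574 + 492 + 3624 = 13826
ΣP(2017)Q(2017) = 1350×8 + 2×287 + 40×12 + 489×8 = 10800 + 574 + 480 + 3912 = 15766
link = 13826/15766 = 0.876950
Chained index = 100 × 1.218539 × 0.876950 = 106.8598

106.86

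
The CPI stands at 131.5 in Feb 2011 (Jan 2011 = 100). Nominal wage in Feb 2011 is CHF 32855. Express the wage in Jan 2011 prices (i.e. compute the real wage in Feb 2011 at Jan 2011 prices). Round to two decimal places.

24984.79

Real = Nominal ÷ (Index/100) = 32855 ÷ (131.5/100)
     = 32855 ÷ 1.315 = 24984.7909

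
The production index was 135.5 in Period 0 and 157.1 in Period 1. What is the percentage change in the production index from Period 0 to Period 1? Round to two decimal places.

Change = (157.1 − 135.5) / 135.5 × 100
       = 21.6 / 135.5 × 100 = 15.9410%

15.94%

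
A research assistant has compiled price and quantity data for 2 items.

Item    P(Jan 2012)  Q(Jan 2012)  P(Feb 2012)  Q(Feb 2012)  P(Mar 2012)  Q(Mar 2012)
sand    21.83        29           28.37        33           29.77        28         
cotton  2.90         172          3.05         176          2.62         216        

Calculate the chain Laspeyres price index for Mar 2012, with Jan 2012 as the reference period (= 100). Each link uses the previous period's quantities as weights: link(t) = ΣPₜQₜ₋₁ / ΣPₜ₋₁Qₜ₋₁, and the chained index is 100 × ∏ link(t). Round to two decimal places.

Link Jan 2012→Feb 2012:
ΣP(Feb 2012)Q(Jan 2012) = 28.37×29 + 3.05×172 = 822.73 + 524.6 = 1347.33
ΣP(Jan 2012)Q(Jan 2012) = 21.83×29 + 2.90×172 = 633.07 + 498.8 = 1131.87
link = 1347.33/1131.87 = 1.190358
Link Feb 2012→Mar 2012:
ΣP(Mar 2012)Q(Feb 2012) = 29.77×33 + 2.62×176 = 982.41 + 461.12 = 1443.53
ΣP(Feb 2012)Q(Feb 2012) = 28.37×33 + 3.05×176 = 936.21 + 536.8 = 1473.01
link = 1443.53/1473.01 = 0.979987
Chained index = 100 × 1.190358 × 0.979987 = 116.6534

116.65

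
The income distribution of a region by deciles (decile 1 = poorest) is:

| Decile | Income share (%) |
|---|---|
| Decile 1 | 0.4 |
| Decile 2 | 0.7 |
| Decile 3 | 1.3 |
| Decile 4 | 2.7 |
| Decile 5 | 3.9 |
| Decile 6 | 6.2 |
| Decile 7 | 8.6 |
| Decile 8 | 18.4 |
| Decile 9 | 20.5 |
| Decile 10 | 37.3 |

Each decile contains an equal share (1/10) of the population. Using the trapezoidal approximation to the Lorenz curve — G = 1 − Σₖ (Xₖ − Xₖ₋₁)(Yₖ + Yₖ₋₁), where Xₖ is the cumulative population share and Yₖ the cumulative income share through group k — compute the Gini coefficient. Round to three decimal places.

0.576

Cumulative income shares Yₖ: 0.0040, 0.0110, 0.0240, 0.0510, 0.0900, 0.1520, 0.2380, 0.4220, 0.6270, 1.0000
Σ (Xₖ−Xₖ₋₁)(Yₖ+Yₖ₋₁) = (1/10)(0.0040+0.0000) + (1/10)(0.0110+0.0040) + (1/10)(0.0240+0.0110) + (1/10)(0.0510+0.0240) + (1/10)(0.0900+0.0510) + (1/10)(0.1520+0.0900) + (1/10)(0.2380+0.1520) + (1/10)(0.4220+0.2380) + (1/10)(0.6270+0.4220) + (1/10)(1.0000+0.6270)
  = 0.0004 + 0.0015 + 0.0035 + 0.0075 + 0.0141 + 0.0242 + 0.0390 + 0.0660 + 0.1049 + 0.1627 = 0.4238
G = 1 − 0.4238 = 0.5762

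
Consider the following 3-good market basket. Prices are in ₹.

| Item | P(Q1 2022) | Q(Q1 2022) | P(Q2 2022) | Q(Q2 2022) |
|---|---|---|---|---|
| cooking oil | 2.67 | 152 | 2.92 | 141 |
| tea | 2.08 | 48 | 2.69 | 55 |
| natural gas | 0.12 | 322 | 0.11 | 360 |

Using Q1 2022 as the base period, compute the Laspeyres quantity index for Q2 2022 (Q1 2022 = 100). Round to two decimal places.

98.12

Laspeyres quantity index uses base-period prices as weights.
ΣP(Q1 2022)·Q(Q2 2022) = 2.67×141 + 2.08×55 + 0.12×360 = 376.47 + 114.4 + 43.2 = 534.07
ΣP(Q1 2022)·Q(Q1 2022) = 2.67×152 + 2.08×48 + 0.12×322 = 405.84 + 99.84 + 38.64 = 544.32
Index = 534.07 / 544.32 × 100 = 98.1169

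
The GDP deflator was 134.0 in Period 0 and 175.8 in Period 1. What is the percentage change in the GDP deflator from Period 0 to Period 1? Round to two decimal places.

Change = (175.8 − 134.0) / 134.0 × 100
       = 41.8 / 134.0 × 100 = 31.1940%

31.19%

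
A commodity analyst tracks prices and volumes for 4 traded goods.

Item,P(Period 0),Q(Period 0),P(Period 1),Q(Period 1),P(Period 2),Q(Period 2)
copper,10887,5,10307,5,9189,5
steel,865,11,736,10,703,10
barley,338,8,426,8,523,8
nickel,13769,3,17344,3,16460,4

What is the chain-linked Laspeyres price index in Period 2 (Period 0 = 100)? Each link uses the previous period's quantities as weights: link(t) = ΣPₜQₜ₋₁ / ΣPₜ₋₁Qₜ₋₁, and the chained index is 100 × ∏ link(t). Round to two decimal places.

Link Period 0→Period 1:
ΣP(Period 1)Q(Period 0) = 10307×5 + 736×11 + 426×8 + 17344×3 = 51535 + 8096 + 3408 + 52032 = 115071
ΣP(Period 0)Q(Period 0) = 10887×5 + 865×11 + 338×8 + 13769×3 = 54435 + 9515 + 2704 + 41307 = 107961
link = 115071/107961 = 1.065857
Link Period 1→Period 2:
ΣP(Period 2)Q(Period 1) = 9189×5 + 703×10 + 523×8 + 16460×3 = 45945 + 7030 + 4184 + 49380 = 106539
ΣP(Period 1)Q(Period 1) = 10307×5 + 736×10 + 426×8 + 17344×3 = 51535 + 7360 + 3408 + 52032 = 114335
link = 106539/114335 = 0.931814
Chained index = 100 × 1.065857 × 0.931814 = 99.3181

99.32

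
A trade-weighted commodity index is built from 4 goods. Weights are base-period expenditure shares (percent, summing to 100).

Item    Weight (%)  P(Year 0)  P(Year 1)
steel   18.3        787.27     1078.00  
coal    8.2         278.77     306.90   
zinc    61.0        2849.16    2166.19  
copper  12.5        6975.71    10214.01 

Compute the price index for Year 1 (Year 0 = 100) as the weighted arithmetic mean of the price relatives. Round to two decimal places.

steel: 18.3 × (1078.00/787.27) = 18.3 × 1.369289 = 25.0580
coal: 8.2 × (306.90/278.77) = 8.2 × 1.100908 = 9.0274
zinc: 61.0 × (2166.19/2849.16) = 61.0 × 0.760291 = 46.3777
copper: 12.5 × (10214.01/6975.71) = 12.5 × 1.464225 = 18.3028
Index = Σ wᵢ·(p₁ᵢ/p₀ᵢ) = 25.0580 + 9.0274 + 46.3777 + 18.3028 = 98.7660

98.77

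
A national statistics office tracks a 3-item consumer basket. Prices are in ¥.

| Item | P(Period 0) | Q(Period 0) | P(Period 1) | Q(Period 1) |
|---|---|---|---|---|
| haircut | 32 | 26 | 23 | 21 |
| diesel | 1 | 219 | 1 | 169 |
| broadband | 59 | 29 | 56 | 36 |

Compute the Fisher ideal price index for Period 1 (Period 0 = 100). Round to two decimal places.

89.18

Laspeyres component (base-period weights):
ΣP(Period 1)Q(Period 0) = 23×26 + 1×219 + 56×29 = 598 + 219 + 1624 = 2441
ΣP(Period 0)Q(Period 0) = 32×26 + 1×219 + 59×29 = 832 + 219 + 1711 = 2762
L = 2441 / 2762 × 100 = 88.3780
Paasche component (current-period weights):
ΣP(Period 1)Q(Period 1) = 23×21 + 1×169 + 56×36 = 483 + 169 + 2016 = 2668
ΣP(Period 0)Q(Period 1) = 32×21 + 1×169 + 59×36 = 672 + 169 + 2124 = 2965
P = 2668 / 2965 × 100 = 89.9831
Fisher = √(L × P) = √(88.3780 × 89.9831) = 89.1770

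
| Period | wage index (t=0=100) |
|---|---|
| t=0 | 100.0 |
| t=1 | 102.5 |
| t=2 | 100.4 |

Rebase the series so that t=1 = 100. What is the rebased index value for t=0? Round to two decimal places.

Rebased(t=0) = 100.0 / 102.5 × 100 = 97.5610

97.56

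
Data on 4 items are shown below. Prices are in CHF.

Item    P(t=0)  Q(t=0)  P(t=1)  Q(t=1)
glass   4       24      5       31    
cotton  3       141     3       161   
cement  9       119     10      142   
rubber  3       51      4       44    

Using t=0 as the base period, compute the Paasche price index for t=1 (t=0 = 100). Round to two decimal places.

Paasche price index uses current-period quantities as weights.
ΣP(t=1)·Q(t=1) = 5×31 + 3×161 + 10×142 + 4×44 = 155 + 483 + 1420 + 176 = 2234
ΣP(t=0)·Q(t=1) = 4×31 + 3×161 + 9×142 + 3×44 = 124 + 483 + 1278 + 132 = 2017
Index = 2234 / 2017 × 100 = 110.7586

110.76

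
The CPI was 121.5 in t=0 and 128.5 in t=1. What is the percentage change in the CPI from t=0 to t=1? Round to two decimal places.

Change = (128.5 − 121.5) / 121.5 × 100
       = 7.0 / 121.5 × 100 = 5.7613%

5.76%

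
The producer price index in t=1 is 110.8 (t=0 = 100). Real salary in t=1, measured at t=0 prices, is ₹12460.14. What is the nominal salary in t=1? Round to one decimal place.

13805.8

Nominal = Real × (Index/100) = 12460.14 × (110.8/100)
        = 12460.14 × 1.108 = 13805.8351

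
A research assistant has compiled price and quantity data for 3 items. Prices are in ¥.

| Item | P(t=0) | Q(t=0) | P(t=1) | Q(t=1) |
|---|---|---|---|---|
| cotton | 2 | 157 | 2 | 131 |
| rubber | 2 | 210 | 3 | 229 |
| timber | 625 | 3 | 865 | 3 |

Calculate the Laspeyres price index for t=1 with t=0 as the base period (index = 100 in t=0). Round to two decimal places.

135.65

Laspeyres price index uses base-period quantities as weights.
ΣP(t=1)·Q(t=0) = 2×157 + 3×210 + 865×3 = 314 + 630 + 2595 = 3539
ΣP(t=0)·Q(t=0) = 2×157 + 2×210 + 625×3 = 314 + 420 + 1875 = 2609
Index = 3539 / 2609 × 100 = 135.6458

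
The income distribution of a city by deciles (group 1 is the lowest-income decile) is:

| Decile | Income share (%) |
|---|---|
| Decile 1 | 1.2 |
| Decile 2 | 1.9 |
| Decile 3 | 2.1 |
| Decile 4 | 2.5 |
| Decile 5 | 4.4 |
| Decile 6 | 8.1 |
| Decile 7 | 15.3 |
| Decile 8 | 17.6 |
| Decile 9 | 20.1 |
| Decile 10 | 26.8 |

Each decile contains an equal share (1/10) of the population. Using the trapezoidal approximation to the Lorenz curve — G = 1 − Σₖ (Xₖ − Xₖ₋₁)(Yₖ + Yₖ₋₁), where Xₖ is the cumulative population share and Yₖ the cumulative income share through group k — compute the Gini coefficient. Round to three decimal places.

Cumulative income shares Yₖ: 0.0120, 0.0310, 0.0520, 0.0770, 0.1210, 0.2020, 0.3550, 0.5310, 0.7320, 1.0000
Σ (Xₖ−Xₖ₋₁)(Yₖ+Yₖ₋₁) = (1/10)(0.0120+0.0000) + (1/10)(0.0310+0.0120) + (1/10)(0.0520+0.0310) + (1/10)(0.0770+0.0520) + (1/10)(0.1210+0.0770) + (1/10)(0.2020+0.1210) + (1/10)(0.3550+0.2020) + (1/10)(0.5310+0.3550) + (1/10)(0.7320+0.5310) + (1/10)(1.0000+0.7320)
  = 0.0012 + 0.0043 + 0.0083 + 0.0129 + 0.0198 + 0.0323 + 0.0557 + 0.0886 + 0.1263 + 0.1732 = 0.5226
G = 1 − 0.5226 = 0.4774

0.477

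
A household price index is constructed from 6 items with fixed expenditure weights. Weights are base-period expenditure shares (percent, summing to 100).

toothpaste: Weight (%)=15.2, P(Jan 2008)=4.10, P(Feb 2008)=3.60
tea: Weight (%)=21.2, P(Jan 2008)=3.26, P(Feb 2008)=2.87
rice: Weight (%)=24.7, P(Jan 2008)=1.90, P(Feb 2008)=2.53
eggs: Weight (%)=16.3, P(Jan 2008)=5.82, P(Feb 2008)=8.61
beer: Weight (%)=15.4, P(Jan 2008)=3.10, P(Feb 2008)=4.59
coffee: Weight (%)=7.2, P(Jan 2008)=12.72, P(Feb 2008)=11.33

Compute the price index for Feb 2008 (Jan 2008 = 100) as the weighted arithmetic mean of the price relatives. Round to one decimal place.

toothpaste: 15.2 × (3.60/4.10) = 15.2 × 0.878049 = 13.3463
tea: 21.2 × (2.87/3.26) = 21.2 × 0.880368 = 18.6638
rice: 24.7 × (2.53/1.90) = 24.7 × 1.331579 = 32.8900
eggs: 16.3 × (8.61/5.82) = 16.3 × 1.479381 = 24.1139
beer: 15.4 × (4.59/3.10) = 15.4 × 1.480645 = 22.8019
coffee: 7.2 × (11.33/12.72) = 7.2 × 0.890723 = 6.4132
Index = Σ wᵢ·(p₁ᵢ/p₀ᵢ) = 13.3463 + 18.6638 + 32.8900 + 24.1139 + 22.8019 + 6.4132 = 118.2292

118.2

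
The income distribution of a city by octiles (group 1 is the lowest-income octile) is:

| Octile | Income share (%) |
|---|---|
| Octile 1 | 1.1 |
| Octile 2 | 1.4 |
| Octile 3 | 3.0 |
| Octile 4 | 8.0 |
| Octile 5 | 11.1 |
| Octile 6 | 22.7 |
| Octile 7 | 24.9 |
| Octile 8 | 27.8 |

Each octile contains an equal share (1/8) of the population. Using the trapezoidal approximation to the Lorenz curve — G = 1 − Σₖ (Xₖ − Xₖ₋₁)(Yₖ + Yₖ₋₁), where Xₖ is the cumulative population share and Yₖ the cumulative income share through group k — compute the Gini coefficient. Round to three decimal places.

0.458

Cumulative income shares Yₖ: 0.0110, 0.0250, 0.0550, 0.1350, 0.2460, 0.4730, 0.7220, 1.0000
Σ (Xₖ−Xₖ₋₁)(Yₖ+Yₖ₋₁) = (1/8)(0.0110+0.0000) + (1/8)(0.0250+0.0110) + (1/8)(0.0550+0.0250) + (1/8)(0.1350+0.0550) + (1/8)(0.2460+0.1350) + (1/8)(0.4730+0.2460) + (1/8)(0.7220+0.4730) + (1/8)(1.0000+0.7220)
  = 0.0014 + 0.0045 + 0.0100 + 0.0238 + 0.0476 + 0.0899 + 0.1494 + 0.2152 = 0.5417
G = 1 − 0.5417 = 0.4583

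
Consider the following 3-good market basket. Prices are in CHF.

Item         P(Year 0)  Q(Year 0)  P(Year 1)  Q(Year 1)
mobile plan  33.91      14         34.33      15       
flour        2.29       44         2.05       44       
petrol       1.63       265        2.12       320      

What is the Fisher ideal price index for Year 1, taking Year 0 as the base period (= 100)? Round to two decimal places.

112.95

Laspeyres component (base-period weights):
ΣP(Year 1)Q(Year 0) = 34.33×14 + 2.05×44 + 2.12×265 = 480.62 + 90.2 + 561.8 = 1132.62
ΣP(Year 0)Q(Year 0) = 33.91×14 + 2.29×44 + 1.63×265 = 474.74 + 100.76 + 431.95 = 1007.45
L = 1132.62 / 1007.45 × 100 = 112.4244
Paasche component (current-period weights):
ΣP(Year 1)Q(Year 1) = 34.33×15 + 2.05×44 + 2.12×320 = 514.95 + 90.2 + 678.4 = 1283.55
ΣP(Year 0)Q(Year 1) = 33.91×15 + 2.29×44 + 1.63×320 = 508.65 + 100.76 + 521.6 = 1131.01
P = 1283.55 / 1131.01 × 100 = 113.4871
Fisher = √(L × P) = √(112.4244 × 113.4871) = 112.9545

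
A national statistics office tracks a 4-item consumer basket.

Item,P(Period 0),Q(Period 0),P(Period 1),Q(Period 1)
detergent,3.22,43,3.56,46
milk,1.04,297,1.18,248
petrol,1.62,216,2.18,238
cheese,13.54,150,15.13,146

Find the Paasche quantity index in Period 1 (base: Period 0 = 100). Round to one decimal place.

Paasche quantity index uses current-period prices as weights.
ΣP(Period 1)·Q(Period 1) = 3.56×46 + 1.18×248 + 2.18×238 + 15.13×146 = 163.76 + 292.64 + 518.84 + 2208.98 = 3184.22
ΣP(Period 1)·Q(Period 0) = 3.56×43 + 1.18×297 + 2.18×216 + 15.13×150 = 153.08 + 350.46 + 470.88 + 2269.5 = 3243.92
Index = 3184.22 / 3243.92 × 100 = 98.1596

98.2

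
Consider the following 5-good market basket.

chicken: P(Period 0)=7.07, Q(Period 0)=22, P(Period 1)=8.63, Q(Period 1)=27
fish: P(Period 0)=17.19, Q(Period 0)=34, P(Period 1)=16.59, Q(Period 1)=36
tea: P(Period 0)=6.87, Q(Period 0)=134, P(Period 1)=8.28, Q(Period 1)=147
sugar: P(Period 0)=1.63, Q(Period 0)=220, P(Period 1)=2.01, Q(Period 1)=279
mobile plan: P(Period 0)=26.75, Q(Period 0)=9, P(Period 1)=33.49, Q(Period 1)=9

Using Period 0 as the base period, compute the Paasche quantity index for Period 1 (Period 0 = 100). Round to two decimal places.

Paasche quantity index uses current-period prices as weights.
ΣP(Period 1)·Q(Period 1) = 8.63×27 + 16.59×36 + 8.28×147 + 2.01×279 + 33.49×9 = 233.01 + 597.24 + 1217.16 + 560.79 + 301.41 = 2909.61
ΣP(Period 1)·Q(Period 0) = 8.63×22 + 16.59×34 + 8.28×134 + 2.01×220 + 33.49×9 = 189.86 + 564.06 + 1109.52 + 442.2 + 301.41 = 2607.05
Index = 2909.61 / 2607.05 × 100 = 111.6055

111.61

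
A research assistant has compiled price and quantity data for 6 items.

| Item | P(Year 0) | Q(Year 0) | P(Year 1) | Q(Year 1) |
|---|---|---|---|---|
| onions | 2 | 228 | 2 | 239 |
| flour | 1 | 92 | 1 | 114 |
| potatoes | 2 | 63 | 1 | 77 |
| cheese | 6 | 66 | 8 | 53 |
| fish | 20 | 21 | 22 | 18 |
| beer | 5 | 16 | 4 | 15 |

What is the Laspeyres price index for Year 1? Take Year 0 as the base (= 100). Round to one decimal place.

Laspeyres price index uses base-period quantities as weights.
ΣP(Year 1)·Q(Year 0) = 2×228 + 1×92 + 1×63 + 8×66 + 22×21 + 4×16 = 456 + 92 + 63 + 528 + 462 + 64 = 1665
ΣP(Year 0)·Q(Year 0) = 2×228 + 1×92 + 2×63 + 6×66 + 20×21 + 5×16 = 456 + 92 + 126 + 396 + 420 + 80 = 1570
Index = 1665 / 1570 × 100 = 106.0510

106.1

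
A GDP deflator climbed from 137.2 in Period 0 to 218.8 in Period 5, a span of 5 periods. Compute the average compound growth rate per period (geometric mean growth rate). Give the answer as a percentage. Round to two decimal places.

Growth factor = (218.8/137.2)^(1/5) = (1.594752)^(1/5) = 1.097839
Growth rate = 1.097839 − 1 = 0.097839 = 9.7839%

9.78%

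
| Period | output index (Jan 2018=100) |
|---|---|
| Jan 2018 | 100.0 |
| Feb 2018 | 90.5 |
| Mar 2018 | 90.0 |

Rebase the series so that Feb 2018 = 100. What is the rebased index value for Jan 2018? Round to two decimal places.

110.50

Rebased(Jan 2018) = 100.0 / 90.5 × 100 = 110.4972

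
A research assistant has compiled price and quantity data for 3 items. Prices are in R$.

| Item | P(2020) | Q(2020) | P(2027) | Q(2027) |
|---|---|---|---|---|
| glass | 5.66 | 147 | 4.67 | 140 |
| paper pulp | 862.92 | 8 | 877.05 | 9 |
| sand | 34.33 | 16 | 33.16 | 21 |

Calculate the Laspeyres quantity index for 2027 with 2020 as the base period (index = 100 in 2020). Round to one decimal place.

112.0

Laspeyres quantity index uses base-period prices as weights.
ΣP(2020)·Q(2027) = 5.66×140 + 862.92×9 + 34.33×21 = 792.4 + 7766.28 + 720.93 = 9279.61
ΣP(2020)·Q(2020) = 5.66×147 + 862.92×8 + 34.33×16 = 832.02 + 6903.36 + 549.28 = 8284.66
Index = 9279.61 / 8284.66 × 100 = 112.0095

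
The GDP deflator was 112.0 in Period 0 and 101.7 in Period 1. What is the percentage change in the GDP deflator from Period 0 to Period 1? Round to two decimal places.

Change = (101.7 − 112.0) / 112.0 × 100
       = -10.3 / 112.0 × 100 = -9.1964%

-9.20%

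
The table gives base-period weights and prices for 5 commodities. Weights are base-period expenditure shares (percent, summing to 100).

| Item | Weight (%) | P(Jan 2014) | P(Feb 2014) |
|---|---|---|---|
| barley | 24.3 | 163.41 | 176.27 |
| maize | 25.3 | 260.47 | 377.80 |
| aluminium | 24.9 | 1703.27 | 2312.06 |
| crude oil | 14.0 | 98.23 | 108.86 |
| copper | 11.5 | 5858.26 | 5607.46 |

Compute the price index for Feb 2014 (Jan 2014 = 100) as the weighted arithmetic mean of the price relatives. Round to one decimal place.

barley: 24.3 × (176.27/163.41) = 24.3 × 1.078698 = 26.2124
maize: 25.3 × (377.80/260.47) = 25.3 × 1.450455 = 36.6965
aluminium: 24.9 × (2312.06/1703.27) = 24.9 × 1.357424 = 33.7999
crude oil: 14.0 × (108.86/98.23) = 14.0 × 1.108215 = 15.5150
copper: 11.5 × (5607.46/5858.26) = 11.5 × 0.957189 = 11.0077
Index = Σ wᵢ·(p₁ᵢ/p₀ᵢ) = 26.2124 + 36.6965 + 33.7999 + 15.5150 + 11.0077 = 123.2314

123.2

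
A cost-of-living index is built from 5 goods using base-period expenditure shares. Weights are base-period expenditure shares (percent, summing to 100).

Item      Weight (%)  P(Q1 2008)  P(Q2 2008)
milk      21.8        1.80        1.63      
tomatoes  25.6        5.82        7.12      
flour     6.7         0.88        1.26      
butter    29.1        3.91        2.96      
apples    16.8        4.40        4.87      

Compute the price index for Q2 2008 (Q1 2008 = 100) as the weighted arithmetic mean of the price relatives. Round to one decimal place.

milk: 21.8 × (1.63/1.80) = 21.8 × 0.905556 = 19.7411
tomatoes: 25.6 × (7.12/5.82) = 25.6 × 1.223368 = 31.3182
flour: 6.7 × (1.26/0.88) = 6.7 × 1.431818 = 9.5932
butter: 29.1 × (2.96/3.91) = 29.1 × 0.757033 = 22.0297
apples: 16.8 × (4.87/4.40) = 16.8 × 1.106818 = 18.5945
Index = Σ wᵢ·(p₁ᵢ/p₀ᵢ) = 19.7411 + 31.3182 + 9.5932 + 22.0297 + 18.5945 = 101.2767

101.3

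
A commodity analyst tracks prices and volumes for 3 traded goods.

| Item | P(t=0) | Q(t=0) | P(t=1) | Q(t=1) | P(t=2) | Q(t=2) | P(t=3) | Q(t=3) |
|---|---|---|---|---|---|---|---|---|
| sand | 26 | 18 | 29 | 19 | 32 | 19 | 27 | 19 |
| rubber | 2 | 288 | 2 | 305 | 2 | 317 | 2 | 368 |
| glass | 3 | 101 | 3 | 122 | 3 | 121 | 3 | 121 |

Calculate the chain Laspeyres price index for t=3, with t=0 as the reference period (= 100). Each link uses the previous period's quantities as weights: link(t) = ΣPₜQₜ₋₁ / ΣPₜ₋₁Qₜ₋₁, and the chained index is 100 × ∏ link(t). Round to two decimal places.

101.51

Link t=0→t=1:
ΣP(t=1)Q(t=0) = 29×18 + 2×288 + 3×101 = 522 + 576 + 303 = 1401
ΣP(t=0)Q(t=0) = 26×18 + 2×288 + 3×101 = 468 + 576 + 303 = 1347
link = 1401/1347 = 1.040089
Link t=1→t=2:
ΣP(t=2)Q(t=1) = 32×19 + 2×305 + 3×122 = 608 + 610 + 366 = 1584
ΣP(t=1)Q(t=1) = 29×19 + 2×305 + 3×122 = 551 + 610 + 366 = 1527
link = 1584/1527 = 1.037328
Link t=2→t=3:
ΣP(t=3)Q(t=2) = 27×19 + 2×317 + 3×121 = 513 + 634 + 363 = 1510
ΣP(t=2)Q(t=2) = 32×19 + 2×317 + 3×121 = 608 + 634 + 363 = 1605
link = 1510/1605 = 0.940810
Chained index = 100 × 1.040089 × 1.037328 × 0.940810 = 101.5053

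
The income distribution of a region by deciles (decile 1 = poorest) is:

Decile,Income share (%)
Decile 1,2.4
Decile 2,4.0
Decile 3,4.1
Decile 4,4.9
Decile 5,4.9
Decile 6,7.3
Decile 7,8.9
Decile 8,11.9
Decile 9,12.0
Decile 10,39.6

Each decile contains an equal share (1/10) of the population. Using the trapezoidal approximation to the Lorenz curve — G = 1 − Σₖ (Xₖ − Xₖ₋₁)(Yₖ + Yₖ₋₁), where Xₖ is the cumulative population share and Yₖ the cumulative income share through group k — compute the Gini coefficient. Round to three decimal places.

Cumulative income shares Yₖ: 0.0240, 0.0640, 0.1050, 0.1540, 0.2030, 0.2760, 0.3650, 0.4840, 0.6040, 1.0000
Σ (Xₖ−Xₖ₋₁)(Yₖ+Yₖ₋₁) = (1/10)(0.0240+0.0000) + (1/10)(0.0640+0.0240) + (1/10)(0.1050+0.0640) + (1/10)(0.1540+0.1050) + (1/10)(0.2030+0.1540) + (1/10)(0.2760+0.2030) + (1/10)(0.3650+0.2760) + (1/10)(0.4840+0.3650) + (1/10)(0.6040+0.4840) + (1/10)(1.0000+0.6040)
  = 0.0024 + 0.0088 + 0.0169 + 0.0259 + 0.0357 + 0.0479 + 0.0641 + 0.0849 + 0.1088 + 0.1604 = 0.5558
G = 1 − 0.5558 = 0.4442

0.444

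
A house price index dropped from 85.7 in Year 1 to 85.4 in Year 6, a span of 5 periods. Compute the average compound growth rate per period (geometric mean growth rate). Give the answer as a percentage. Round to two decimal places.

-0.07%

Growth factor = (85.4/85.7)^(1/5) = (0.996499)^(1/5) = 0.999299
Growth rate = 0.999299 − 1 = -0.000701 = -0.0701%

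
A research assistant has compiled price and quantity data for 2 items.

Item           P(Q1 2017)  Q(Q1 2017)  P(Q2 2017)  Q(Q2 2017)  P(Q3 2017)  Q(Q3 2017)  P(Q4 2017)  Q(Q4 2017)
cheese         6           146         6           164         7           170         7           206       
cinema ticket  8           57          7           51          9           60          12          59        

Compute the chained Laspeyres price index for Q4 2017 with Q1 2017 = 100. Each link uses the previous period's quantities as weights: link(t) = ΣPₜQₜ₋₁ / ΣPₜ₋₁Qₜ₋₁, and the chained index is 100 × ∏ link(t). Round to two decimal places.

Link Q1 2017→Q2 2017:
ΣP(Q2 2017)Q(Q1 2017) = 6×146 + 7×57 = 876 + 399 = 1275
ΣP(Q1 2017)Q(Q1 2017) = 6×146 + 8×57 = 876 + 456 = 1332
link = 1275/1332 = 0.957207
Link Q2 2017→Q3 2017:
ΣP(Q3 2017)Q(Q2 2017) = 7×164 + 9×51 = 1148 + 459 = 1607
ΣP(Q2 2017)Q(Q2 2017) = 6×164 + 7×51 = 984 + 357 = 1341
link = 1607/1341 = 1.198359
Link Q3 2017→Q4 2017:
ΣP(Q4 2017)Q(Q3 2017) = 7×170 + 12×60 = 1190 + 720 = 1910
ΣP(Q3 2017)Q(Q3 2017) = 7×170 + 9×60 = 1190 + 540 = 1730
link = 1910/1730 = 1.104046
Chained index = 100 × 0.957207 × 1.198359 × 1.104046 = 126.6427

126.64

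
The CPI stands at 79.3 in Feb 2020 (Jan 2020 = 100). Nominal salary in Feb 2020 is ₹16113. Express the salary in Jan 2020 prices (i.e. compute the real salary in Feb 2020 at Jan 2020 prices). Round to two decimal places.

Real = Nominal ÷ (Index/100) = 16113 ÷ (79.3/100)
     = 16113 ÷ 0.793 = 20319.0416

20319.04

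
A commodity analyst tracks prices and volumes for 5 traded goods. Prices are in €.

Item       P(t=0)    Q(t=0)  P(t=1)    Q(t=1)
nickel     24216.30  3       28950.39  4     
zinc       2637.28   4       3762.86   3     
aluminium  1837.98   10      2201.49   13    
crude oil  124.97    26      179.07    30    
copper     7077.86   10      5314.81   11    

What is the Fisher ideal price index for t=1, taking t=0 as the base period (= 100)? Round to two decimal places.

103.94

Laspeyres component (base-period weights):
ΣP(t=1)Q(t=0) = 28950.39×3 + 3762.86×4 + 2201.49×10 + 179.07×26 + 5314.81×10 = 86851.17 + 15051.44 + 22014.9 + 4655.82 + 53148.1 = 181721.43
ΣP(t=0)Q(t=0) = 24216.30×3 + 2637.28×4 + 1837.98×10 + 124.97×26 + 7077.86×10 = 72648.9 + 10549.12 + 18379.8 + 3249.22 + 70778.6 = 175605.64
L = 181721.43 / 175605.64 × 100 = 103.4827
Paasche component (current-period weights):
ΣP(t=1)Q(t=1) = 28950.39×4 + 3762.86×3 + 2201.49×13 + 179.07×30 + 5314.81×11 = 115801.56 + 11288.58 + 28619.37 + 5372.1 + 58462.91 = 219544.52
ΣP(t=0)Q(t=1) = 24216.30×4 + 2637.28×3 + 1837.98×13 + 124.97×30 + 7077.86×11 = 96865.2 + 7911.84 + 23893.74 + 3749.1 + 77856.46 = 210276.34
P = 219544.52 / 210276.34 × 100 = 104.4076
Fisher = √(L × P) = √(103.4827 × 104.4076) = 103.9441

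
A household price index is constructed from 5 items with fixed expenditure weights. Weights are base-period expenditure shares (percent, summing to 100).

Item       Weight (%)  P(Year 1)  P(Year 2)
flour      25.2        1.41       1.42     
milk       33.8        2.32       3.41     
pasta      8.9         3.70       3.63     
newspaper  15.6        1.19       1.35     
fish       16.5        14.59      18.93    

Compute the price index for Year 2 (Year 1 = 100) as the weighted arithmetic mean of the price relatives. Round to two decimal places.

flour: 25.2 × (1.42/1.41) = 25.2 × 1.007092 = 25.3787
milk: 33.8 × (3.41/2.32) = 33.8 × 1.469828 = 49.6802
pasta: 8.9 × (3.63/3.70) = 8.9 × 0.981081 = 8.7316
newspaper: 15.6 × (1.35/1.19) = 15.6 × 1.134454 = 17.6975
fish: 16.5 × (18.93/14.59) = 16.5 × 1.297464 = 21.4082
Index = Σ wᵢ·(p₁ᵢ/p₀ᵢ) = 25.3787 + 49.6802 + 8.7316 + 17.6975 + 21.4082 = 122.8962

122.90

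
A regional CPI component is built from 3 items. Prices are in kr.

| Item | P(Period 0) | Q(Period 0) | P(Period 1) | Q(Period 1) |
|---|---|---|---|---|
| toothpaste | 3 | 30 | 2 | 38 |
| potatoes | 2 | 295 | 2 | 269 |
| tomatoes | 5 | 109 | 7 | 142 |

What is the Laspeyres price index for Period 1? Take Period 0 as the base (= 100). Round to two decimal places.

Laspeyres price index uses base-period quantities as weights.
ΣP(Period 1)·Q(Period 0) = 2×30 + 2×295 + 7×109 = 60 + 590 + 763 = 1413
ΣP(Period 0)·Q(Period 0) = 3×30 + 2×295 + 5×109 = 90 + 590 + 545 = 1225
Index = 1413 / 1225 × 100 = 115.3469

115.35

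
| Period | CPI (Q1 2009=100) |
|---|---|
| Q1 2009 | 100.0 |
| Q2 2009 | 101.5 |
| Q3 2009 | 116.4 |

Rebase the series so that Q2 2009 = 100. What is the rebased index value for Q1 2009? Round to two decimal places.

98.52

Rebased(Q1 2009) = 100.0 / 101.5 × 100 = 98.5222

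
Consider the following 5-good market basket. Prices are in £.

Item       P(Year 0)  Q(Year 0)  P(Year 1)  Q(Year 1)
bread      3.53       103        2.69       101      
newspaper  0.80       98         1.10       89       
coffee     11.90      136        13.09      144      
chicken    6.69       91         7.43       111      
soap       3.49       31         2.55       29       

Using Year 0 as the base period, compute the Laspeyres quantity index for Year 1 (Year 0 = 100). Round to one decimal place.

107.5

Laspeyres quantity index uses base-period prices as weights.
ΣP(Year 0)·Q(Year 1) = 3.53×101 + 0.80×89 + 11.90×144 + 6.69×111 + 3.49×29 = 356.53 + 71.2 + 1713.6 + 742.59 + 101.21 = 2985.13
ΣP(Year 0)·Q(Year 0) = 3.53×103 + 0.80×98 + 11.90×136 + 6.69×91 + 3.49×31 = 363.59 + 78.4 + 1618.4 + 608.79 + 108.19 = 2777.37
Index = 2985.13 / 2777.37 × 100 = 107.4805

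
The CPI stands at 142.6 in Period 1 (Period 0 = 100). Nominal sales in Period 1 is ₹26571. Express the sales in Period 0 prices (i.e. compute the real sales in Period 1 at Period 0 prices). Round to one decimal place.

Real = Nominal ÷ (Index/100) = 26571 ÷ (142.6/100)
     = 26571 ÷ 1.426 = 18633.2398

18633.2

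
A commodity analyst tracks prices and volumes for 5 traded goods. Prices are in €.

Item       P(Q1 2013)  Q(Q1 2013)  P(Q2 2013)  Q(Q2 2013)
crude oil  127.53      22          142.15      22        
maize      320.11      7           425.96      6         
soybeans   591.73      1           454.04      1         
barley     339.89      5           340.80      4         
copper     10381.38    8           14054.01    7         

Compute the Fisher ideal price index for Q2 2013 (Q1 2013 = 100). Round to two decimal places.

Laspeyres component (base-period weights):
ΣP(Q2 2013)Q(Q1 2013) = 142.15×22 + 425.96×7 + 454.04×1 + 340.80×5 + 14054.01×8 = 3127.3 + 2981.72 + 454.04 + 1704 + 112432.08 = 120699.14
ΣP(Q1 2013)Q(Q1 2013) = 127.53×22 + 320.11×7 + 591.73×1 + 339.89×5 + 10381.38×8 = 2805.66 + 2240.77 + 591.73 + 1699.45 + 83051.04 = 90388.65
L = 120699.14 / 90388.65 × 100 = 133.5335
Paasche component (current-period weights):
ΣP(Q2 2013)Q(Q2 2013) = 142.15×22 + 425.96×6 + 454.04×1 + 340.80×4 + 14054.01×7 = 3127.3 + 2555.76 + 454.04 + 1363.2 + 98378.07 = 105878.37
ΣP(Q1 2013)Q(Q2 2013) = 127.53×22 + 320.11×6 + 591.73×1 + 339.89×4 + 10381.38×7 = 2805.66 + 1920.66 + 591.73 + 1359.56 + 72669.66 = 79347.27
P = 105878.37 / 79347.27 × 100 = 133.4367
Fisher = √(L × P) = √(133.5335 × 133.4367) = 133.4851

133.49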